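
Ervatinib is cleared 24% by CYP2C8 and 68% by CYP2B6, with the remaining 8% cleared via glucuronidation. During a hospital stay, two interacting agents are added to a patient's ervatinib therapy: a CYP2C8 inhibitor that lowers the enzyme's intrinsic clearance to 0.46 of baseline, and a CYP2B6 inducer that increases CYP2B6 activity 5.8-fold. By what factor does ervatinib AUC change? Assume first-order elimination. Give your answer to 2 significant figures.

The CYP2C8 pathway (24% of clearance) drops to 0.46× activity: 0.24 × 0.46 = 0.1104.
The CYP2B6 pathway (68% of clearance) rises to 5.8× activity: 0.68 × 5.8 = 3.944.
Non-CYP routes (8%) are unchanged.
Relative clearance = 0.1104 + 3.944 + 0.08 = 4.1344.
Net AUC ratio = 1 / 4.1344 = 0.24.

0.24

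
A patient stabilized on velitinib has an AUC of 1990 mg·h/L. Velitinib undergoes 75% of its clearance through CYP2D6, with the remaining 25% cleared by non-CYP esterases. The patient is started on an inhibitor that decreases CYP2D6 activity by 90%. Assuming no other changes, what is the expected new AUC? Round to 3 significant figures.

6.12 × 10³ mg·h/L

The CYP2D6 pathway (75% of clearance) falls to 0.1× activity: 0.75 × 0.1 = 0.075.
The remaining 25% of clearance is unaffected.
New clearance relative to baseline: 0.075 + 0.25 = 0.325.
AUC ∝ 1/CL, so new value = 1990 / 0.325 = 6.12 × 10³ mg·h/L.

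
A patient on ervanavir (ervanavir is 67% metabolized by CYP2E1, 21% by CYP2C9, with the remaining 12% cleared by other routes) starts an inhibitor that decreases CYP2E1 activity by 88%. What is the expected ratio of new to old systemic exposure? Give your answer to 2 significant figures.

2.4

CYP2E1: 0.67 × 0.12 = 0.0804
CYP2C9: 0.21 (unchanged)
Other: 0.12 (unchanged)
New clearance relative to baseline: 0.0804 + 0.21 + 0.12 = 0.4104.
Systemic exposure ratio = CL_old/CL_new = 1 / 0.4104 = 2.4.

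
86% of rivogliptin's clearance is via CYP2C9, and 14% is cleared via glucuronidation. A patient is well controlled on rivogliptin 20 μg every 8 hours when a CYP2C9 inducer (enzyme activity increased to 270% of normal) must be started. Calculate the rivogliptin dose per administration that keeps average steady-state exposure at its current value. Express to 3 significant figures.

49.2 μg

The CYP2C9 pathway (86% of clearance) rises to 2.7× activity: 0.86 × 2.7 = 2.322.
Non-CYP routes (14%) are unchanged.
New clearance relative to baseline: 2.322 + 0.14 = 2.462.
To maintain the same steady-state level, dose must scale with clearance: new dose = 20 × 2.462 = 49.2 μg.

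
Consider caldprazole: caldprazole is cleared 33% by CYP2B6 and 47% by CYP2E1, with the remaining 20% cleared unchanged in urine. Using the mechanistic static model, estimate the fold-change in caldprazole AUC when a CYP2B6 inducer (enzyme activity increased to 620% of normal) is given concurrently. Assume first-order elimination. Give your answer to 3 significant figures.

0.368

The CYP2B6 pathway (33% of clearance) is boosted to 6.2× activity: 0.33 × 6.2 = 2.046.
CYP2E1 (47%) and the residual 20% are unaffected.
CL_new/CL_old = 2.046 + 0.47 + 0.2 = 2.716.
AUC ratio = CL_old/CL_new = 1 / 2.716 = 0.368.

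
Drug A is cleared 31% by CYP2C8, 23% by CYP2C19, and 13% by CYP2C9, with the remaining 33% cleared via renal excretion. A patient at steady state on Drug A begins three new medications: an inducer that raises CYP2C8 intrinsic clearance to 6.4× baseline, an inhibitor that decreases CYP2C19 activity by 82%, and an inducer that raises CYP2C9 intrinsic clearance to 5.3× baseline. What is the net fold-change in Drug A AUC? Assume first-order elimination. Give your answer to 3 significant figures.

0.328

CYP2C8: 0.31 × 6.4 = 1.984
CYP2C19: 0.23 × 0.18 = 0.0414
CYP2C9: 0.13 × 5.3 = 0.689
Other: 0.33 (unchanged)
Relative clearance = 1.984 + 0.0414 + 0.689 + 0.33 = 3.0444.
Because AUC varies inversely with clearance, the combined effect is 1 / 3.0444 = 0.328.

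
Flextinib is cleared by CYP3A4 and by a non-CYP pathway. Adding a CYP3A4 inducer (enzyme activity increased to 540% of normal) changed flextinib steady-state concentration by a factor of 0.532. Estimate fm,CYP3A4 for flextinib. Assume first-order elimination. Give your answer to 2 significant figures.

0.20

Let fm be the CYP3A4 fraction. New clearance relative to baseline = fm × 5.4 + (1 − fm).
Steady-state concentration ratio = 1 / (new CL fraction), so new CL fraction = 1 / 0.532 = 1.88.
fm × 5.4 + 1 − fm = 1.88  ⇒  fm × (5.4 − 1) = 0.8797  ⇒  fm = 0.20.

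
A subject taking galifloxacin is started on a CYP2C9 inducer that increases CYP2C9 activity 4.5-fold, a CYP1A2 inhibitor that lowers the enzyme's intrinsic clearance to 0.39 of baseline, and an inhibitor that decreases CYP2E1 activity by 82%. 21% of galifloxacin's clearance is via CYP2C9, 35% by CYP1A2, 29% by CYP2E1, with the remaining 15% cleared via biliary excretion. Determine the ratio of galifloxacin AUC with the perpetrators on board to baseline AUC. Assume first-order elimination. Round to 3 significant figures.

0.779

The CYP2C9 pathway (21% of clearance) increases to 4.5× activity: 0.21 × 4.5 = 0.945.
The CYP1A2 pathway (35% of clearance) falls to 0.39× activity: 0.35 × 0.39 = 0.1365.
The CYP2E1 pathway (29% of clearance) drops to 0.18× activity: 0.29 × 0.18 = 0.0522.
Non-CYP routes (15%) are unchanged.
Relative clearance = 0.945 + 0.1365 + 0.0522 + 0.15 = 1.2837.
Because AUC varies inversely with clearance, the combined effect is 1 / 1.2837 = 0.779.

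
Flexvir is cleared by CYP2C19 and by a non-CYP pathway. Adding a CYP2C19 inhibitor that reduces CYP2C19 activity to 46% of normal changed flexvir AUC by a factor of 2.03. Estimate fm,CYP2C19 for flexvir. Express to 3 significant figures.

0.940

CL'/CL = 1 / 2.03 = 0.4926
0.46·fm + (1 − fm) = 0.4926
fm = (0.4926 − 1) / (0.46 − 1) = 0.940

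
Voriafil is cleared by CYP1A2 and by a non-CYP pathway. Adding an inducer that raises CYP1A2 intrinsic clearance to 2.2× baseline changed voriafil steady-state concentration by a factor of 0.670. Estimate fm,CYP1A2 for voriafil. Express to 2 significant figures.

CL'/CL = 1 / 0.670 = 1.493
2.2·fm + (1 − fm) = 1.493
fm = (1.493 − 1) / (2.2 − 1) = 0.41

0.41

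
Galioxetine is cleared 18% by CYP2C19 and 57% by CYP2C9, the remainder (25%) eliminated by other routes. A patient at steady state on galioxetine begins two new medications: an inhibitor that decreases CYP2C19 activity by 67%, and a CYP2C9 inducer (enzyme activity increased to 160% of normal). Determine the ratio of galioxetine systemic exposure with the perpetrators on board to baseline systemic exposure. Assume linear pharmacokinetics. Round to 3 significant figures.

0.819

CYP2C19: 0.18 × 0.33 = 0.0594
CYP2C9: 0.57 × 1.6 = 0.912
Other: 0.25 (unchanged)
CL_new/CL_old = 0.0594 + 0.912 + 0.25 = 1.2214.
Because systemic exposure varies inversely with clearance, the combined effect is 1 / 1.2214 = 0.819.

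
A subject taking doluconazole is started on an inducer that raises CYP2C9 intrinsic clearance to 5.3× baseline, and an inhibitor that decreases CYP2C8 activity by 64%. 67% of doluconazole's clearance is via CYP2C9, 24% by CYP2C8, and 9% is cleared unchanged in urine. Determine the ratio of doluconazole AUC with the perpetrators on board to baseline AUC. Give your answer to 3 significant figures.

0.268

The CYP2C9 pathway (67% of clearance) is boosted to 5.3× activity: 0.67 × 5.3 = 3.551.
The CYP2C8 pathway (24% of clearance) falls to 0.36× activity: 0.24 × 0.36 = 0.0864.
Non-CYP routes (9%) are unchanged.
Relative clearance = 3.551 + 0.0864 + 0.09 = 3.7274.
Net AUC ratio = 1 / 3.7274 = 0.268.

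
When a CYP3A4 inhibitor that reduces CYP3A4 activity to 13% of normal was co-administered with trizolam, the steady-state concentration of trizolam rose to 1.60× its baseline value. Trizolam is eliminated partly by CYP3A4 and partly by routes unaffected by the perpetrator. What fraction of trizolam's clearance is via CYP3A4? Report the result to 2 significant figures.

Write x for the fraction cleared via CYP3A4. The observed steady-state concentration change means clearance fell to 1/1.60 = 0.625 of baseline.
Setting x·0.13 + (1 − x) = 0.625 and solving: x = (0.625 − 1)/(0.13 − 1) = 0.43.

0.43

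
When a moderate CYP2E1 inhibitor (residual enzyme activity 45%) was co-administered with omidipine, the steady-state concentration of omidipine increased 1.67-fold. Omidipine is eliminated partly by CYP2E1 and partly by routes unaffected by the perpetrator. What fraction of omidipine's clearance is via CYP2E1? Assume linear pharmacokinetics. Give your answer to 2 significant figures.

Write x for the fraction cleared via CYP2E1. The observed steady-state concentration change means clearance fell to 1/1.67 = 0.5988 of baseline.
Setting x·0.45 + (1 − x) = 0.5988 and solving: x = (0.5988 − 1)/(0.45 − 1) = 0.73.

0.73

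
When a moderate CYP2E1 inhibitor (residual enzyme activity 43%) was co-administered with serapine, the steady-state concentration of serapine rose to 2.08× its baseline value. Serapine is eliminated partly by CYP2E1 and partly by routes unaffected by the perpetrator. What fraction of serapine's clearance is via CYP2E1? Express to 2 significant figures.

CL'/CL = 1 / 2.08 = 0.4808
0.43·fm + (1 − fm) = 0.4808
fm = (0.4808 − 1) / (0.43 − 1) = 0.91

0.91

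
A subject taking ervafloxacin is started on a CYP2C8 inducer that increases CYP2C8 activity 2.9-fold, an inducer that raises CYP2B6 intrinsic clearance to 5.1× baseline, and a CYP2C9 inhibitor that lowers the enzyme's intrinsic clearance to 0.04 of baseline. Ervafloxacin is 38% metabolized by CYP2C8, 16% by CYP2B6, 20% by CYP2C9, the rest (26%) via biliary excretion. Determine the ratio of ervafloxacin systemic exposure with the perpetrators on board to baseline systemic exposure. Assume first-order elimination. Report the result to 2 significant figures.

The CYP2C8 pathway (38% of clearance) increases to 2.9× activity: 0.38 × 2.9 = 1.102.
The CYP2B6 pathway (16% of clearance) increases to 5.1× activity: 0.16 × 5.1 = 0.816.
The CYP2C9 pathway (20% of clearance) drops to 0.04× activity: 0.2 × 0.04 = 0.008.
Non-CYP routes (26%) are unchanged.
CL_new/CL_old = 1.102 + 0.816 + 0.008 + 0.26 = 2.186.
Net systemic exposure ratio = 1 / 2.186 = 0.46.

0.46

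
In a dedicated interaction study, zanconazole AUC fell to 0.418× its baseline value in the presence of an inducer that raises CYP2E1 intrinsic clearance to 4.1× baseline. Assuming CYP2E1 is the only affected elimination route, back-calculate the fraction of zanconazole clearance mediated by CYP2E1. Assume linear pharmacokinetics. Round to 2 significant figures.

Call the CYP2E1 fraction fm. After the interaction, CL_new/CL_old = fm × 4.1 + (1 − fm).
AUC ratio = 1 / (new CL fraction), so new CL fraction = 1 / 0.418 = 2.392.
fm × 4.1 + 1 − fm = 2.392  ⇒  fm × (4.1 − 1) = 1.392  ⇒  fm = 0.45.

0.45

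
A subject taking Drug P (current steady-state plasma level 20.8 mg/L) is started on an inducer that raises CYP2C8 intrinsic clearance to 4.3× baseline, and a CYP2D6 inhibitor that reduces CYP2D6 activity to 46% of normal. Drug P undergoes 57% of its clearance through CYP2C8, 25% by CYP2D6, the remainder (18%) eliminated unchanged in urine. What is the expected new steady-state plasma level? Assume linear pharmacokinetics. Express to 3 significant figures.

7.57 mg/L

The CYP2C8 pathway (57% of clearance) increases to 4.3× activity: 0.57 × 4.3 = 2.451.
The CYP2D6 pathway (25% of clearance) is reduced to 0.46× activity: 0.25 × 0.46 = 0.115.
The remaining 18% of clearance is unaffected.
New clearance relative to baseline: 2.451 + 0.115 + 0.18 = 2.746.
Dividing the baseline by the relative clearance: 20.8 / 2.746 = 7.57 mg/L.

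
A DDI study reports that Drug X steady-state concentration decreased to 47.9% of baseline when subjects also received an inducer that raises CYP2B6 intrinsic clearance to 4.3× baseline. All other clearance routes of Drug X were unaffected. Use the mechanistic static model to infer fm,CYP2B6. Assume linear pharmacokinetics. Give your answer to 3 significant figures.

0.330

Call the CYP2B6 fraction fm. After the interaction, CL_new/CL_old = fm × 4.3 + (1 − fm).
Steady-state concentration ratio = 1 / (new CL fraction), so new CL fraction = 1 / 0.479 = 2.088.
fm × 4.3 + 1 − fm = 2.088  ⇒  fm × (4.3 − 1) = 1.088  ⇒  fm = 0.330.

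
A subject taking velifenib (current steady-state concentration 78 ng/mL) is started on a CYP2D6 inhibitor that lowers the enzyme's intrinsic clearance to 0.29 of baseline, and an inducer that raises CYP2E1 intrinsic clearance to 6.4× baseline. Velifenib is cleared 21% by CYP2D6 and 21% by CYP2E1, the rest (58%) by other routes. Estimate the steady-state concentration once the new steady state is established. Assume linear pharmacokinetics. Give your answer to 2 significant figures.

39 ng/mL

The CYP2D6 pathway (21% of clearance) falls to 0.29× activity: 0.21 × 0.29 = 0.0609.
The CYP2E1 pathway (21% of clearance) is boosted to 6.4× activity: 0.21 × 6.4 = 1.344.
Non-CYP routes (58%) are unchanged.
New clearance relative to baseline: 0.0609 + 1.344 + 0.58 = 1.9849.
Steady-state concentration ∝ 1/CL: new value = 78 / 1.9849 = 39 ng/mL.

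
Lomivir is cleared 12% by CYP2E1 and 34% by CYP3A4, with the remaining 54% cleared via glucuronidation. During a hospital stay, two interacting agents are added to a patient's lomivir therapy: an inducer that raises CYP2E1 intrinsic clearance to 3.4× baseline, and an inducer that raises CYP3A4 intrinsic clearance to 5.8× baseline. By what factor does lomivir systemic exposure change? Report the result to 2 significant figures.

CYP2E1: 0.12 × 3.4 = 0.408
CYP3A4: 0.34 × 5.8 = 1.972
Other: 0.54 (unchanged)
New clearance relative to baseline: 0.408 + 1.972 + 0.54 = 2.92.
Systemic exposure ∝ 1/CL: fold-change = 1 / 2.92 = 0.34.

0.34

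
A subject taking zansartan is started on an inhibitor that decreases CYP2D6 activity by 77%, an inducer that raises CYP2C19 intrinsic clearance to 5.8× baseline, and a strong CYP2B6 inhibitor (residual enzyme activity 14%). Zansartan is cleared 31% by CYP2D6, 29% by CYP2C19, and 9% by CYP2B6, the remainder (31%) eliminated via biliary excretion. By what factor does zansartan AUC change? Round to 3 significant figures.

0.482

The CYP2D6 pathway (31% of clearance) drops to 0.23× activity: 0.31 × 0.23 = 0.0713.
The CYP2C19 pathway (29% of clearance) is boosted to 5.8× activity: 0.29 × 5.8 = 1.682.
The CYP2B6 pathway (9% of clearance) falls to 0.14× activity: 0.09 × 0.14 = 0.0126.
Non-CYP routes (31%) are unchanged.
New clearance relative to baseline: 0.0713 + 1.682 + 0.0126 + 0.31 = 2.0759.
Because AUC varies inversely with clearance, the combined effect is 1 / 2.0759 = 0.482.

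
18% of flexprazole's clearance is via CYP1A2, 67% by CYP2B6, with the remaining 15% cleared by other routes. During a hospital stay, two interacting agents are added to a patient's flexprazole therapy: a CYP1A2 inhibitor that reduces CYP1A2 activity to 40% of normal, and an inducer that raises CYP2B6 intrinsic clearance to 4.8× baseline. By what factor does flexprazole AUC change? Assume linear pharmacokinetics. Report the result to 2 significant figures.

The CYP1A2 pathway (18% of clearance) drops to 0.4× activity: 0.18 × 0.4 = 0.072.
The CYP2B6 pathway (67% of clearance) rises to 4.8× activity: 0.67 × 4.8 = 3.216.
The remaining 15% of clearance is unaffected.
Relative clearance = 0.072 + 3.216 + 0.15 = 3.438.
Because AUC varies inversely with clearance, the combined effect is 1 / 3.438 = 0.29.

0.29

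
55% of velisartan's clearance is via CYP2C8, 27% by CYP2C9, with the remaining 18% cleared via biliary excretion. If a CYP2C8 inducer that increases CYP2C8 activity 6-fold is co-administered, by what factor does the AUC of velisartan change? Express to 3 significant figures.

The CYP2C8 pathway (55% of clearance) increases to 6× activity: 0.55 × 6 = 3.3.
CYP2C9 (27%) and the residual 18% are unaffected.
Relative clearance = 3.3 + 0.27 + 0.18 = 3.75.
AUC is inversely proportional to clearance, so the fold-change is 1 / 3.75 = 0.267.

0.267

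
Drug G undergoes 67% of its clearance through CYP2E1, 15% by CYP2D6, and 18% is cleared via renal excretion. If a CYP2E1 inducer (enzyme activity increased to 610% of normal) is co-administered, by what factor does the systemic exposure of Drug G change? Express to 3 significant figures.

0.226

The CYP2E1 pathway (67% of clearance) increases to 6.1× activity: 0.67 × 6.1 = 4.087.
CYP2D6 (15%) and the residual 18% are unaffected.
Relative clearance = 4.087 + 0.15 + 0.18 = 4.417.
Systemic exposure ratio = CL_old/CL_new = 1 / 4.417 = 0.226.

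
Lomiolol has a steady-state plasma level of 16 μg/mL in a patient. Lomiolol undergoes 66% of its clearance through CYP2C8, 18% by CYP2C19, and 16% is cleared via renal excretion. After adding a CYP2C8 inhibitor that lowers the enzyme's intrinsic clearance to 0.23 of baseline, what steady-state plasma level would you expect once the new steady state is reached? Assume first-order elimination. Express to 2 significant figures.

CYP2C8: 0.66 × 0.23 = 0.1518
CYP2C19: 0.18 (unchanged)
Other: 0.16 (unchanged)
New clearance relative to baseline: 0.1518 + 0.18 + 0.16 = 0.4918.
With dosing unchanged, steady-state plasma level scales as 1/CL: 16 / 0.4918 = 33 μg/mL.

33 μg/mL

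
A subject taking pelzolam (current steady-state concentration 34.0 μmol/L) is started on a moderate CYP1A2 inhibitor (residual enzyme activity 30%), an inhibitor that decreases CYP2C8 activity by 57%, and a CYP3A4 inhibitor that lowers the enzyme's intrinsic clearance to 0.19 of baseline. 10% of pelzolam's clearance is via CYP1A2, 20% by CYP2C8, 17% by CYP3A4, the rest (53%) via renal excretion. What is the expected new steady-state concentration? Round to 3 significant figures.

50.1 μmol/L

The CYP1A2 pathway (10% of clearance) drops to 0.3× activity: 0.1 × 0.3 = 0.03.
The CYP2C8 pathway (20% of clearance) drops to 0.43× activity: 0.2 × 0.43 = 0.086.
The CYP3A4 pathway (17% of clearance) is reduced to 0.19× activity: 0.17 × 0.19 = 0.0323.
The remaining 53% of clearance is unaffected.
CL_new/CL_old = 0.03 + 0.086 + 0.0323 + 0.53 = 0.6783.
Steady-state concentration ∝ 1/CL: new value = 34.0 / 0.6783 = 50.1 μmol/L.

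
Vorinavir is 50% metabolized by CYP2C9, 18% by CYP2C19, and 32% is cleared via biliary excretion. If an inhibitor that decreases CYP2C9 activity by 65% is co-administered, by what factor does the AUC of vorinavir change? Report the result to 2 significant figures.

The CYP2C9 pathway (50% of clearance) is reduced to 0.35× activity: 0.5 × 0.35 = 0.175.
CYP2C19 (18%) and the residual 32% are unaffected.
New clearance relative to baseline: 0.175 + 0.18 + 0.32 = 0.675.
Since AUC ∝ 1/CL, the ratio is 1 / 0.675 = 1.5.

1.5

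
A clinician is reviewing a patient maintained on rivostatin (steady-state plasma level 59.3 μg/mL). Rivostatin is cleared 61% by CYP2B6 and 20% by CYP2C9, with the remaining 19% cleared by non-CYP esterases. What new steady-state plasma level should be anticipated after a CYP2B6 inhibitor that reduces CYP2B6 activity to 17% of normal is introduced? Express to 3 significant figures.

CYP2B6: 0.61 × 0.17 = 0.1037
CYP2C9: 0.2 (unchanged)
Other: 0.19 (unchanged)
New clearance relative to baseline: 0.1037 + 0.2 + 0.19 = 0.4937.
With dosing unchanged, steady-state plasma level scales as 1/CL: 59.3 / 0.4937 = 120 μg/mL.

120 μg/mL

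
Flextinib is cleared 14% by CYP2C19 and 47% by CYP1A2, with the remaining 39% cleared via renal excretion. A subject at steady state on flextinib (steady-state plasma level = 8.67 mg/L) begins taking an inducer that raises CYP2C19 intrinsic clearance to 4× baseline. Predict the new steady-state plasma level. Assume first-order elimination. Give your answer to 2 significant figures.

The CYP2C19 pathway (14% of clearance) is boosted to 4× activity: 0.14 × 4 = 0.56.
CYP1A2 (47%) and the residual 39% are unaffected.
Relative clearance = 0.56 + 0.47 + 0.39 = 1.42.
New steady-state plasma level = baseline ÷ relative clearance = 8.67 / 1.42 = 6.1 mg/L.

6.1 mg/L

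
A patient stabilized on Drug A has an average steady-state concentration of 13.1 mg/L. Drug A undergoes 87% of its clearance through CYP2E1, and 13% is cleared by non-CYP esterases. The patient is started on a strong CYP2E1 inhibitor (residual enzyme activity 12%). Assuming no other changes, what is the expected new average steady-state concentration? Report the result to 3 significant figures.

55.9 mg/L

CYP2E1: 0.87 × 0.12 = 0.1044
Other: 0.13 (unchanged)
Relative clearance = 0.1044 + 0.13 = 0.2344.
New average steady-state concentration = baseline ÷ relative clearance = 13.1 / 0.2344 = 55.9 mg/L.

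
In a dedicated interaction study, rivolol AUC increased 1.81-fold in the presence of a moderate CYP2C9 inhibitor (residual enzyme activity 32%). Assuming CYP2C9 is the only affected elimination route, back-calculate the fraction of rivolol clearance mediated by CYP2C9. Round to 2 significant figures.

Write x for the fraction cleared via CYP2C9. The observed AUC change means clearance fell to 1/1.81 = 0.5525 of baseline.
Setting x·0.32 + (1 − x) = 0.5525 and solving: x = (0.5525 − 1)/(0.32 − 1) = 0.66.

0.66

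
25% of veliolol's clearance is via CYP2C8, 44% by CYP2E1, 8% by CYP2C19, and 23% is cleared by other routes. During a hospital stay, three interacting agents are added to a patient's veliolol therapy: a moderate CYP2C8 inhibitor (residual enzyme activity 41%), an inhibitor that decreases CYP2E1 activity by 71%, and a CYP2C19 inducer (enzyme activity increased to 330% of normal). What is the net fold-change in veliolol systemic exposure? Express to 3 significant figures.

The CYP2C8 pathway (25% of clearance) falls to 0.41× activity: 0.25 × 0.41 = 0.1025.
The CYP2E1 pathway (44% of clearance) drops to 0.29× activity: 0.44 × 0.29 = 0.1276.
The CYP2C19 pathway (8% of clearance) is boosted to 3.3× activity: 0.08 × 3.3 = 0.264.
The remaining 23% of clearance is unaffected.
Relative clearance = 0.1025 + 0.1276 + 0.264 + 0.23 = 0.7241.
Because systemic exposure varies inversely with clearance, the combined effect is 1 / 0.7241 = 1.38.

1.38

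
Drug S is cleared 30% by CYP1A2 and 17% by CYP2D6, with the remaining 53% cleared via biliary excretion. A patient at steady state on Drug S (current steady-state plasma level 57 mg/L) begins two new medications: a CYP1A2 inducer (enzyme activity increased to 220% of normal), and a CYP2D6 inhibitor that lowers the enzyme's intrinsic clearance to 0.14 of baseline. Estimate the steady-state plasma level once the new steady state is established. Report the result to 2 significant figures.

47 mg/L

The CYP1A2 pathway (30% of clearance) is boosted to 2.2× activity: 0.3 × 2.2 = 0.66.
The CYP2D6 pathway (17% of clearance) drops to 0.14× activity: 0.17 × 0.14 = 0.0238.
The remaining 53% of clearance is unaffected.
New clearance relative to baseline: 0.66 + 0.0238 + 0.53 = 1.2138.
Steady-state plasma level ∝ 1/CL: new value = 57 / 1.2138 = 47 mg/L.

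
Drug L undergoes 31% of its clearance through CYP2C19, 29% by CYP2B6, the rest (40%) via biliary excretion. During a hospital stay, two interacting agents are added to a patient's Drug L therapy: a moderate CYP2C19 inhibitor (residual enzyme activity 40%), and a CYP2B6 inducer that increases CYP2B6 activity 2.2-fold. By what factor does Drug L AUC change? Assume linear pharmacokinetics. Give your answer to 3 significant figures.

0.861

CYP2C19: 0.31 × 0.4 = 0.124
CYP2B6: 0.29 × 2.2 = 0.638
Other: 0.4 (unchanged)
New clearance relative to baseline: 0.124 + 0.638 + 0.4 = 1.162.
AUC ∝ 1/CL: fold-change = 1 / 1.162 = 0.861.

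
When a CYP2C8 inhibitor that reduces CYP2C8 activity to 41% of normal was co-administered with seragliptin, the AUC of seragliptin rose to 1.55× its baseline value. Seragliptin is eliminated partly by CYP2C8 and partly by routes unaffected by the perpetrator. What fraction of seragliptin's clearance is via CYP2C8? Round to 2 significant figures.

0.60

CL'/CL = 1 / 1.55 = 0.6452
0.41·fm + (1 − fm) = 0.6452
fm = (0.6452 − 1) / (0.41 − 1) = 0.60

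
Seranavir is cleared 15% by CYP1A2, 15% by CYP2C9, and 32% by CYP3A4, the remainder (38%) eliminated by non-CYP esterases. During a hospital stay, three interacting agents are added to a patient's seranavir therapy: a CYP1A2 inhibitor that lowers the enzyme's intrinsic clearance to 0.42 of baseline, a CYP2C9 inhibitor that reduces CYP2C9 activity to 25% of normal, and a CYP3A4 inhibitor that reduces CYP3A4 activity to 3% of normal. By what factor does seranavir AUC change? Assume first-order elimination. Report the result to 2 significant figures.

The CYP1A2 pathway (15% of clearance) is reduced to 0.42× activity: 0.15 × 0.42 = 0.063.
The CYP2C9 pathway (15% of clearance) falls to 0.25× activity: 0.15 × 0.25 = 0.0375.
The CYP3A4 pathway (32% of clearance) drops to 0.03× activity: 0.32 × 0.03 = 0.0096.
Non-CYP routes (38%) are unchanged.
Relative clearance = 0.063 + 0.0375 + 0.0096 + 0.38 = 0.4901.
Net AUC ratio = 1 / 0.4901 = 2.0.

2.0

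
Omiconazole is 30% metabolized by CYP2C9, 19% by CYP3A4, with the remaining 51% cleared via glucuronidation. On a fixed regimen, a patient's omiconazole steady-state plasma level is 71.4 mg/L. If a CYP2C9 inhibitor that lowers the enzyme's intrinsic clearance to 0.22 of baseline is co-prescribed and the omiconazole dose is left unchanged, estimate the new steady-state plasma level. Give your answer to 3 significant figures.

93.2 mg/L

CYP2C9: 0.3 × 0.22 = 0.066
CYP3A4: 0.19 (unchanged)
Other: 0.51 (unchanged)
CL_new/CL_old = 0.066 + 0.19 + 0.51 = 0.766.
With dosing unchanged, steady-state plasma level scales as 1/CL: 71.4 / 0.766 = 93.2 mg/L.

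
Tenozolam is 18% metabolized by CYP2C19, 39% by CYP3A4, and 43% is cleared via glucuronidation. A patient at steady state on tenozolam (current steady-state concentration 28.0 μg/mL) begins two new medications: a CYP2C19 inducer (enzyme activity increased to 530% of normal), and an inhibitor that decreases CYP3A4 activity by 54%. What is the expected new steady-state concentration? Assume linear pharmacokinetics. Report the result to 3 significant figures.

17.9 μg/mL

The CYP2C19 pathway (18% of clearance) increases to 5.3× activity: 0.18 × 5.3 = 0.954.
The CYP3A4 pathway (39% of clearance) is reduced to 0.46× activity: 0.39 × 0.46 = 0.1794.
Non-CYP routes (43%) are unchanged.
Relative clearance = 0.954 + 0.1794 + 0.43 = 1.5634.
Dividing the baseline by the relative clearance: 28.0 / 1.5634 = 17.9 μg/mL.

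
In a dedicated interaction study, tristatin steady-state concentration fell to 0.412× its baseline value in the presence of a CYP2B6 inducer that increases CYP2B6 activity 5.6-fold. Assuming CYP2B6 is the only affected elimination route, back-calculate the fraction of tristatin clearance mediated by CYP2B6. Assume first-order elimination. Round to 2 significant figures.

0.31

Call the CYP2B6 fraction fm. After the interaction, CL_new/CL_old = fm × 5.6 + (1 − fm).
Steady-state concentration ratio = 1 / (new CL fraction), so new CL fraction = 1 / 0.412 = 2.427.
fm × 5.6 + 1 − fm = 2.427  ⇒  fm × (5.6 − 1) = 1.427  ⇒  fm = 0.31.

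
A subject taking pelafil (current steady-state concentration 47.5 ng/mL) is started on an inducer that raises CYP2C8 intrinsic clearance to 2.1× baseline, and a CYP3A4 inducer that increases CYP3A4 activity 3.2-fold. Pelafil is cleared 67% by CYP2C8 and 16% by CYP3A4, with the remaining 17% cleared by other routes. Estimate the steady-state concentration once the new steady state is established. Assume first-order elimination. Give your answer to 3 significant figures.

22.7 ng/mL

The CYP2C8 pathway (67% of clearance) increases to 2.1× activity: 0.67 × 2.1 = 1.407.
The CYP3A4 pathway (16% of clearance) rises to 3.2× activity: 0.16 × 3.2 = 0.512.
The remaining 17% of clearance is unaffected.
Relative clearance = 1.407 + 0.512 + 0.17 = 2.089.
Steady-state concentration ∝ 1/CL: new value = 47.5 / 2.089 = 22.7 ng/mL.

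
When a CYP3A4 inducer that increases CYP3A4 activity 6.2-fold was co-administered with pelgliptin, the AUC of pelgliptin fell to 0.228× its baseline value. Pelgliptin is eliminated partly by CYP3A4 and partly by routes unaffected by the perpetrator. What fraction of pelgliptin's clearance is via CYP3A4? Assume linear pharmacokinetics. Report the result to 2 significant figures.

Let fm be the CYP3A4 fraction. New clearance relative to baseline = fm × 6.2 + (1 − fm).
AUC ratio = 1 / (new CL fraction), so new CL fraction = 1 / 0.228 = 4.386.
fm × 6.2 + 1 − fm = 4.386  ⇒  fm × (6.2 − 1) = 3.386  ⇒  fm = 0.65.

0.65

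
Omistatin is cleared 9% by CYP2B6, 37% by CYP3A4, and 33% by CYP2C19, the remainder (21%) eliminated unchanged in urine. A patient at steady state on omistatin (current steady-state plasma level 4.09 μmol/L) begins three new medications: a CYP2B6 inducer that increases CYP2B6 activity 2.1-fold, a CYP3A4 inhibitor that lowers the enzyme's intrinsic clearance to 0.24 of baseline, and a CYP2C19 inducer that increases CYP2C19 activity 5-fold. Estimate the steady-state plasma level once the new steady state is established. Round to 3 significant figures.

1.91 μmol/L

The CYP2B6 pathway (9% of clearance) increases to 2.1× activity: 0.09 × 2.1 = 0.189.
The CYP3A4 pathway (37% of clearance) is reduced to 0.24× activity: 0.37 × 0.24 = 0.0888.
The CYP2C19 pathway (33% of clearance) increases to 5× activity: 0.33 × 5 = 1.65.
The remaining 21% of clearance is unaffected.
Relative clearance = 0.189 + 0.0888 + 1.65 + 0.21 = 2.1378.
New steady-state plasma level = 4.09 / 2.1378 = 1.91 μmol/L (concentration scales inversely with clearance).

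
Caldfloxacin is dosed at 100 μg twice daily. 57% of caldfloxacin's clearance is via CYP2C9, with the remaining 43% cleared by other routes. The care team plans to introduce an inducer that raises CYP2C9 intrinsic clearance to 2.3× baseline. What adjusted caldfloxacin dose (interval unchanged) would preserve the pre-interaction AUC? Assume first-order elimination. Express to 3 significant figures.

The CYP2C9 pathway (57% of clearance) rises to 2.3× activity: 0.57 × 2.3 = 1.311.
The remaining 43% of clearance is unaffected.
New clearance relative to baseline: 1.311 + 0.43 = 1.741.
Exposure is unchanged when dose changes in proportion to clearance. New dose = 100 μg × 1.741 = 174 μg.

174 μg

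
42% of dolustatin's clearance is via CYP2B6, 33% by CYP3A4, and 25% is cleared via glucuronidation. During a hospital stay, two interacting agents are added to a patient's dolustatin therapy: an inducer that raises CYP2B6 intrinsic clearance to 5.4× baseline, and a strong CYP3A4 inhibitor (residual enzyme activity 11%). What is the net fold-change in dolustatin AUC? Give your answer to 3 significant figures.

0.391

The CYP2B6 pathway (42% of clearance) rises to 5.4× activity: 0.42 × 5.4 = 2.268.
The CYP3A4 pathway (33% of clearance) is reduced to 0.11× activity: 0.33 × 0.11 = 0.0363.
Non-CYP routes (25%) are unchanged.
CL_new/CL_old = 2.268 + 0.0363 + 0.25 = 2.5543.
AUC ∝ 1/CL: fold-change = 1 / 2.5543 = 0.391.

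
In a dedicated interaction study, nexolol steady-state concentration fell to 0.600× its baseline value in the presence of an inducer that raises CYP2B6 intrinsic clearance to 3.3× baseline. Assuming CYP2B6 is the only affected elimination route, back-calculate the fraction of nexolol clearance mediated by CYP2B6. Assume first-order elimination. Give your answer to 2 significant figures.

Write x for the fraction cleared via CYP2B6. The observed steady-state concentration change means clearance rose to 1/0.600 = 1.667 of baseline.
Only the CYP2B6 route changed, so 1.667 = x·3.3 + (1 − x), giving x = 0.29.

0.29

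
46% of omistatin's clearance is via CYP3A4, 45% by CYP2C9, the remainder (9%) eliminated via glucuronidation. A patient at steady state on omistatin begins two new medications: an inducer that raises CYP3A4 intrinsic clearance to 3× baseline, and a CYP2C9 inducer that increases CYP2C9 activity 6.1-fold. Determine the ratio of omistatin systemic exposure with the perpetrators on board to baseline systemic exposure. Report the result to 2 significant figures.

The CYP3A4 pathway (46% of clearance) is boosted to 3× activity: 0.46 × 3 = 1.38.
The CYP2C9 pathway (45% of clearance) rises to 6.1× activity: 0.45 × 6.1 = 2.745.
Non-CYP routes (9%) are unchanged.
New clearance relative to baseline: 1.38 + 2.745 + 0.09 = 4.215.
Net systemic exposure ratio = 1 / 4.215 = 0.24.

0.24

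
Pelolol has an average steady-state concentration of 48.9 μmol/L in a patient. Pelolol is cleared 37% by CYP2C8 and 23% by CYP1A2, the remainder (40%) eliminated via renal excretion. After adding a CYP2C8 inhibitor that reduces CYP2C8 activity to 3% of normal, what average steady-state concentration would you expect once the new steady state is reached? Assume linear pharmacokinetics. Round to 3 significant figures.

76.3 μmol/L

The CYP2C8 pathway (37% of clearance) falls to 0.03× activity: 0.37 × 0.03 = 0.0111.
CYP1A2 (23%) and the residual 40% are unaffected.
Relative clearance = 0.0111 + 0.23 + 0.4 = 0.6411.
With dosing unchanged, average steady-state concentration scales as 1/CL: 48.9 / 0.6411 = 76.3 μmol/L.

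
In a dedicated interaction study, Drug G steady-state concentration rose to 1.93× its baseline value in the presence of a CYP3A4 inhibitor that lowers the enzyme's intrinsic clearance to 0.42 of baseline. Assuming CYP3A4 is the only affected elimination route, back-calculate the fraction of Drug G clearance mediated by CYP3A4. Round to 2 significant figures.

0.83

CL'/CL = 1 / 1.93 = 0.5181
0.42·fm + (1 − fm) = 0.5181
fm = (0.5181 − 1) / (0.42 − 1) = 0.83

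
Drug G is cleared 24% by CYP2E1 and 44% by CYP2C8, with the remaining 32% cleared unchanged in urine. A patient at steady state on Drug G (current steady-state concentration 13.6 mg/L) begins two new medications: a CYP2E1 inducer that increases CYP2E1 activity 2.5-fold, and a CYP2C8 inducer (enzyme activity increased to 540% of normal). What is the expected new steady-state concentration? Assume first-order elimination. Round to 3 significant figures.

The CYP2E1 pathway (24% of clearance) is boosted to 2.5× activity: 0.24 × 2.5 = 0.6.
The CYP2C8 pathway (44% of clearance) rises to 5.4× activity: 0.44 × 5.4 = 2.376.
The remaining 32% of clearance is unaffected.
New clearance relative to baseline: 0.6 + 2.376 + 0.32 = 3.296.
Steady-state concentration ∝ 1/CL: new value = 13.6 / 3.296 = 4.13 mg/L.

4.13 mg/L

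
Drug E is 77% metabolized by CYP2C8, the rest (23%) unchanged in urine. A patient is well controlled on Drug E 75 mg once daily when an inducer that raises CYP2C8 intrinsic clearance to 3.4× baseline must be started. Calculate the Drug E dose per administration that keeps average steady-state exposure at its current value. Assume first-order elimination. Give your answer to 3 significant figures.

214 mg

The CYP2C8 pathway (77% of clearance) increases to 3.4× activity: 0.77 × 3.4 = 2.618.
Non-CYP routes (23%) are unchanged.
Relative clearance = 2.618 + 0.23 = 2.848.
Exposure is unchanged when dose changes in proportion to clearance. New dose = 75 mg × 2.848 = 214 mg.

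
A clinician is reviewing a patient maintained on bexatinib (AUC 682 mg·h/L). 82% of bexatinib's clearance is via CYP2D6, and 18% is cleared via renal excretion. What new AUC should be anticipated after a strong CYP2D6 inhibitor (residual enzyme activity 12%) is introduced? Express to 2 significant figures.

2.4 × 10³ mg·h/L

CYP2D6: 0.82 × 0.12 = 0.0984
Other: 0.18 (unchanged)
New clearance relative to baseline: 0.0984 + 0.18 = 0.2784.
With dosing unchanged, AUC scales as 1/CL: 682 / 0.2784 = 2.4 × 10³ mg·h/L.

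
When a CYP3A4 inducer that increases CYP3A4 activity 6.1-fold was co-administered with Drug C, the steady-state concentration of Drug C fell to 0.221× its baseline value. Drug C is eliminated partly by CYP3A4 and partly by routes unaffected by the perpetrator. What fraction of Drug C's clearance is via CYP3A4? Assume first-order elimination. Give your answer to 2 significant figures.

0.69

Write x for the fraction cleared via CYP3A4. The observed steady-state concentration change means clearance rose to 1/0.221 = 4.525 of baseline.
Only the CYP3A4 route changed, so 4.525 = x·6.1 + (1 − x), giving x = 0.69.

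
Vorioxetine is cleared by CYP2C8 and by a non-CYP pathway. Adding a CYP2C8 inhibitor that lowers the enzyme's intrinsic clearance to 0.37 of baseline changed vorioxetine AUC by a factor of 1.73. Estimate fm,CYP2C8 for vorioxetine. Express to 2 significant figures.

0.67

Let fm be the CYP2C8 fraction. New clearance relative to baseline = fm × 0.37 + (1 − fm).
AUC ratio = 1 / (new CL fraction), so new CL fraction = 1 / 1.73 = 0.578.
fm × 0.37 + 1 − fm = 0.578  ⇒  fm × (0.37 − 1) = −0.422  ⇒  fm = 0.67.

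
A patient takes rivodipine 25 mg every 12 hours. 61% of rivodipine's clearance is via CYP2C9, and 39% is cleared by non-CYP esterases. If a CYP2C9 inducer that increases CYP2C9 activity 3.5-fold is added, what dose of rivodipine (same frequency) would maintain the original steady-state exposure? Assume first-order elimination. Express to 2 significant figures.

The CYP2C9 pathway (61% of clearance) rises to 3.5× activity: 0.61 × 3.5 = 2.135.
The remaining 39% of clearance is unaffected.
New clearance relative to baseline: 2.135 + 0.39 = 2.525.
Css,avg = (dose rate)/CL, so holding Css fixed requires dose ∝ CL: 25 × 2.525 = 63 mg.

63 mg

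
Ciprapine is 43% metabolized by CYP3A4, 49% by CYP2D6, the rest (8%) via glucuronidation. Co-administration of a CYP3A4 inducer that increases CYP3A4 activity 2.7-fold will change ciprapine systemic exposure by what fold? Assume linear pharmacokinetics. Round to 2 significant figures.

The CYP3A4 pathway (43% of clearance) rises to 2.7× activity: 0.43 × 2.7 = 1.161.
CYP2D6 (49%) and the residual 8% are unaffected.
Relative clearance = 1.161 + 0.49 + 0.08 = 1.731.
Systemic exposure is inversely proportional to clearance, so the fold-change is 1 / 1.731 = 0.58.

0.58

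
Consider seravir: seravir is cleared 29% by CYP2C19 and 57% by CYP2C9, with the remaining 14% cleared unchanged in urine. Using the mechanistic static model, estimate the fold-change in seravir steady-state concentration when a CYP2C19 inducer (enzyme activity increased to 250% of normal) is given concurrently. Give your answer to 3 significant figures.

The CYP2C19 pathway (29% of clearance) is boosted to 2.5× activity: 0.29 × 2.5 = 0.725.
CYP2C9 (57%) and the residual 14% are unaffected.
Relative clearance = 0.725 + 0.57 + 0.14 = 1.435.
Steady-state concentration ratio = CL_old/CL_new = 1 / 1.435 = 0.697.

0.697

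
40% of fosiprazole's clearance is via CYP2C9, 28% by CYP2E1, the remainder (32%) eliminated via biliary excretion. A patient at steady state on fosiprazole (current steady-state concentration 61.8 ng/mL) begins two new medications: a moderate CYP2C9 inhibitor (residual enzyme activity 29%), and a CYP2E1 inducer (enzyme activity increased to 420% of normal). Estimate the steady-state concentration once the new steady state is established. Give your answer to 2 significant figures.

The CYP2C9 pathway (40% of clearance) drops to 0.29× activity: 0.4 × 0.29 = 0.116.
The CYP2E1 pathway (28% of clearance) is boosted to 4.2× activity: 0.28 × 4.2 = 1.176.
Non-CYP routes (32%) are unchanged.
New clearance relative to baseline: 0.116 + 1.176 + 0.32 = 1.612.
New steady-state concentration = 61.8 / 1.612 = 38 ng/mL (concentration scales inversely with clearance).

38 ng/mL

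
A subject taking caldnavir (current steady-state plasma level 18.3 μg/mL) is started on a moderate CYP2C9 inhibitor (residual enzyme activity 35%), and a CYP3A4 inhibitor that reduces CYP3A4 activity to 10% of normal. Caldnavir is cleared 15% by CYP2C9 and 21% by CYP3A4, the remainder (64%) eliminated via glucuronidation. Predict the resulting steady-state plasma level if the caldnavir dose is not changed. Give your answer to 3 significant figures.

The CYP2C9 pathway (15% of clearance) is reduced to 0.35× activity: 0.15 × 0.35 = 0.0525.
The CYP3A4 pathway (21% of clearance) drops to 0.1× activity: 0.21 × 0.1 = 0.021.
The remaining 64% of clearance is unaffected.
CL_new/CL_old = 0.0525 + 0.021 + 0.64 = 0.7135.
Dividing the baseline by the relative clearance: 18.3 / 0.7135 = 25.6 μg/mL.

25.6 μg/mL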